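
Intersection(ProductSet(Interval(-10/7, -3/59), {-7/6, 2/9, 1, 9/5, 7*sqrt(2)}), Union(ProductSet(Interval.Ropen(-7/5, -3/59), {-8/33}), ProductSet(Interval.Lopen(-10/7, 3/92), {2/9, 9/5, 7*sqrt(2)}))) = ProductSet(Interval.Lopen(-10/7, -3/59), {2/9, 9/5, 7*sqrt(2)})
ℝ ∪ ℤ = ℝ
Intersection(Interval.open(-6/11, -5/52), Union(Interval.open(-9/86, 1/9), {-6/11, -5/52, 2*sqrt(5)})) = Interval.open(-9/86, -5/52)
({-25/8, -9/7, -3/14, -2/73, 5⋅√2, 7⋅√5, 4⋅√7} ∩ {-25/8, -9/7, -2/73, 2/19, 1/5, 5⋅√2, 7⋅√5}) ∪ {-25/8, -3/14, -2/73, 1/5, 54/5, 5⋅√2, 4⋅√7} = {-25/8, -9/7, -3/14, -2/73, 1/5, 54/5, 5⋅√2, 7⋅√5, 4⋅√7}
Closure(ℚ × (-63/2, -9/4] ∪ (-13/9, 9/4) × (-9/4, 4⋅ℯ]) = (ℝ × [-63/2, -9/4]) ∪ ({-13/9, 9/4} × [-9/4, 4⋅ℯ]) ∪ ([-13/9, 9/4] × {-9/4, 4⋅ℯ}) ∪ ((-13/9, 9/4) × (-9/4, 4⋅ℯ])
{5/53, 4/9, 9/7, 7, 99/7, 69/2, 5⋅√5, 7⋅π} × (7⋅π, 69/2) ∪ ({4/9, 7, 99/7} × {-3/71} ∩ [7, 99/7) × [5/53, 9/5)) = {5/53, 4/9, 9/7, 7, 99/7, 69/2, 5⋅√5, 7⋅π} × (7⋅π, 69/2)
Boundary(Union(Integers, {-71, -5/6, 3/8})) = Union({-5/6, 3/8}, Integers)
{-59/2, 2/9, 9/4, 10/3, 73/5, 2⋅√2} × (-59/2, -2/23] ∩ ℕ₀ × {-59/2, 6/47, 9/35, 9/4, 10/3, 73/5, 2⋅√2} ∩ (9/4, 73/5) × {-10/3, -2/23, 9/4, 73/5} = ∅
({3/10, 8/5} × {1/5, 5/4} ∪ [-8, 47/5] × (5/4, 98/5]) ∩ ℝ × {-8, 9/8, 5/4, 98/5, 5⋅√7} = ({3/10, 8/5} × {5/4}) ∪ ([-8, 47/5] × {98/5, 5⋅√7})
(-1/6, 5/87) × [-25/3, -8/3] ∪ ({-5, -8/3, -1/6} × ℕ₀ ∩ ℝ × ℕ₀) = ({-5, -8/3, -1/6} × ℕ₀) ∪ ((-1/6, 5/87) × [-25/3, -8/3])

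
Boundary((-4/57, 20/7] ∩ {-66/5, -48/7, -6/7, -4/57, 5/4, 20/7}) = {5/4, 20/7}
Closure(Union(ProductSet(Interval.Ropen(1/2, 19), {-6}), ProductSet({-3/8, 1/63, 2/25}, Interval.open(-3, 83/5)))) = Union(ProductSet({-3/8, 1/63, 2/25}, Interval(-3, 83/5)), ProductSet(Interval(1/2, 19), {-6}))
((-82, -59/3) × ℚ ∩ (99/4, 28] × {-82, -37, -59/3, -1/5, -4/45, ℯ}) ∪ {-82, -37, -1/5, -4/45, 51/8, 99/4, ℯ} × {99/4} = {-82, -37, -1/5, -4/45, 51/8, 99/4, ℯ} × {99/4}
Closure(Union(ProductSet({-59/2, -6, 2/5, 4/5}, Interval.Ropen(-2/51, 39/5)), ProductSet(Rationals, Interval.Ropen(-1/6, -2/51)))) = Union(ProductSet({-59/2, -6, 2/5, 4/5}, Interval(-2/51, 39/5)), ProductSet(Reals, Interval(-1/6, -2/51)))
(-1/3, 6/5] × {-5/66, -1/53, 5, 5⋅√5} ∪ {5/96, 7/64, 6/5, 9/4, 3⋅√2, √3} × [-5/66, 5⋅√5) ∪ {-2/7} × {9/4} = ({-2/7} × {9/4}) ∪ ((-1/3, 6/5] × {-5/66, -1/53, 5, 5⋅√5}) ∪ ({5/96, 7/64, 6/5, 9/4, 3⋅√2, √3} × [-5/66, 5⋅√5))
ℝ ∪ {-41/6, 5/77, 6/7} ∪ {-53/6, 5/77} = ℝ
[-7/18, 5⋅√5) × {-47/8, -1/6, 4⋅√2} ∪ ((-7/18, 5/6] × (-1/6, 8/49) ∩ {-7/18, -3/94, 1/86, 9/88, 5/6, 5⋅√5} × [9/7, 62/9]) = [-7/18, 5⋅√5) × {-47/8, -1/6, 4⋅√2}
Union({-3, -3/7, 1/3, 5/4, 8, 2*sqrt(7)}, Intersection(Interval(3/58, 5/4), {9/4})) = {-3, -3/7, 1/3, 5/4, 8, 2*sqrt(7)}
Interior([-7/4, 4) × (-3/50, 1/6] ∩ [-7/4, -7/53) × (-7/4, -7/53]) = ∅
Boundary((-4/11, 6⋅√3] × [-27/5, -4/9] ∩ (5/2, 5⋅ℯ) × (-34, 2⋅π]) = ({5/2, 6⋅√3} × [-27/5, -4/9]) ∪ ([5/2, 6⋅√3] × {-27/5, -4/9})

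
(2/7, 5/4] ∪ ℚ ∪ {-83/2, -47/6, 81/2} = ℚ ∪ [2/7, 5/4]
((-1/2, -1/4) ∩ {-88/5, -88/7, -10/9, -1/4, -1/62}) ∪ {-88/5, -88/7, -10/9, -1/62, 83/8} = {-88/5, -88/7, -10/9, -1/62, 83/8}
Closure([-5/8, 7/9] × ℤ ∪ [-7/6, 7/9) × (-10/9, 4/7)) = ([-5/8, 7/9] × ℤ) ∪ ({-7/6, 7/9} × [-10/9, 4/7]) ∪ ([-7/6, 7/9] × {-10/9, 4/7}) ∪ ([-7/6, 7/9) × (-10/9, 4/7))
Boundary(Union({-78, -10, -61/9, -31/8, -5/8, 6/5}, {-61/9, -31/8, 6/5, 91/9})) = {-78, -10, -61/9, -31/8, -5/8, 6/5, 91/9}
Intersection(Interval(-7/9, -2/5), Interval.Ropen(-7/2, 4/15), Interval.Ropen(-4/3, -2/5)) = Interval.Ropen(-7/9, -2/5)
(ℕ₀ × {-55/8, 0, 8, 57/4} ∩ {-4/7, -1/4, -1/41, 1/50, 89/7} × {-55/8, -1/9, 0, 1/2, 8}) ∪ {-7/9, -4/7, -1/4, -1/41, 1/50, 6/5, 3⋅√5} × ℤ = {-7/9, -4/7, -1/4, -1/41, 1/50, 6/5, 3⋅√5} × ℤ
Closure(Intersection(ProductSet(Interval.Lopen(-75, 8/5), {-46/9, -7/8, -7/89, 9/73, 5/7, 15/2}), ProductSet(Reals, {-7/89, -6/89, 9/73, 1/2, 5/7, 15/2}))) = ProductSet(Interval(-75, 8/5), {-7/89, 9/73, 5/7, 15/2})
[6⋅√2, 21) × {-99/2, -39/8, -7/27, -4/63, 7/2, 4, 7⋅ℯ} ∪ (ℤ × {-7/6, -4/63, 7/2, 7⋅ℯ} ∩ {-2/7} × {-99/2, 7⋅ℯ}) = [6⋅√2, 21) × {-99/2, -39/8, -7/27, -4/63, 7/2, 4, 7⋅ℯ}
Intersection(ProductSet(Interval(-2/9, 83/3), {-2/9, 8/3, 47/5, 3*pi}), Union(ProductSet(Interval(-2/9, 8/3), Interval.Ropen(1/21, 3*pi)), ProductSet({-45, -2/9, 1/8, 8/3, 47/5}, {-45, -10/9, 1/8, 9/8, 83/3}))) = ProductSet(Interval(-2/9, 8/3), {8/3, 47/5})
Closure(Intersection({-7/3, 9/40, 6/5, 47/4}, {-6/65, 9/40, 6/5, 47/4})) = {9/40, 6/5, 47/4}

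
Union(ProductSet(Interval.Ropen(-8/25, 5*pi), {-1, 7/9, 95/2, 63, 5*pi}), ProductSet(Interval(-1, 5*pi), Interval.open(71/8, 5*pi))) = Union(ProductSet(Interval(-1, 5*pi), Interval.open(71/8, 5*pi)), ProductSet(Interval.Ropen(-8/25, 5*pi), {-1, 7/9, 95/2, 63, 5*pi}))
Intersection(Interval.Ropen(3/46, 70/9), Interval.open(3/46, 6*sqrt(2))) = Interval.open(3/46, 70/9)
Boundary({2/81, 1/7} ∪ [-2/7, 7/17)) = {-2/7, 7/17}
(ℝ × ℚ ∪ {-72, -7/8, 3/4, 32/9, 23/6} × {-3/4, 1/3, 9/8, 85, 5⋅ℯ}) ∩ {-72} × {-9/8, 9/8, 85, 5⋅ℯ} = {-72} × {-9/8, 9/8, 85, 5⋅ℯ}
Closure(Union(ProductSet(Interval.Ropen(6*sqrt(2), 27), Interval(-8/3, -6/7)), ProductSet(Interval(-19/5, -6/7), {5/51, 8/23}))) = Union(ProductSet(Interval(-19/5, -6/7), {5/51, 8/23}), ProductSet(Interval(6*sqrt(2), 27), Interval(-8/3, -6/7)))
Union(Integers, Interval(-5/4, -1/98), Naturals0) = Union(Integers, Interval(-5/4, -1/98))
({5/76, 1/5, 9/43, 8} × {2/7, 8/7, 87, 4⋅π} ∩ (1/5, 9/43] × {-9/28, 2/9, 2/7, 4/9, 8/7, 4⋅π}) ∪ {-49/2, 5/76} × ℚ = ({-49/2, 5/76} × ℚ) ∪ ({9/43} × {2/7, 8/7, 4⋅π})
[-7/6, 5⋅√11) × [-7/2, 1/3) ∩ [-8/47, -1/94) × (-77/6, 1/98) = [-8/47, -1/94) × [-7/2, 1/98)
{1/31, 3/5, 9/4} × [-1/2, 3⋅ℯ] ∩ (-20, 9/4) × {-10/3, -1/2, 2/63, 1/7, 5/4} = {1/31, 3/5} × {-1/2, 2/63, 1/7, 5/4}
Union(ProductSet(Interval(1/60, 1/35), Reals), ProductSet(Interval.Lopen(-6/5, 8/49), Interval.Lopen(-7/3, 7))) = Union(ProductSet(Interval.Lopen(-6/5, 8/49), Interval.Lopen(-7/3, 7)), ProductSet(Interval(1/60, 1/35), Reals))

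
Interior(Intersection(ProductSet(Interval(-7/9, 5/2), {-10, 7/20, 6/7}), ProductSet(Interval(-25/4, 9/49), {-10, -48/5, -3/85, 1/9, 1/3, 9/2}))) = EmptySet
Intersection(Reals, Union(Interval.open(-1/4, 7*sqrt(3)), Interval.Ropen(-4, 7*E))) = Interval.Ropen(-4, 7*E)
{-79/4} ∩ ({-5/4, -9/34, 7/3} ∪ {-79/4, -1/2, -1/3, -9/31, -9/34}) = {-79/4}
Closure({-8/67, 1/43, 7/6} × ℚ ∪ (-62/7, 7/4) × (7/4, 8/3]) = ({-62/7, 7/4} × [7/4, 8/3]) ∪ ([-62/7, 7/4] × {7/4, 8/3}) ∪ ((-62/7, 7/4) × (7/4, 8/3]) ∪ ({-8/67, 1/43, 7/6} × (ℚ ∪ (-∞, 7/4] ∪ [8/3, ∞)))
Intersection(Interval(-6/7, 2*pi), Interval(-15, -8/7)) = EmptySet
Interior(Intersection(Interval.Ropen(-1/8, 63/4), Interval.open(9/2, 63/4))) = Interval.open(9/2, 63/4)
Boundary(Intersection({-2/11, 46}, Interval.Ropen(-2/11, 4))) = {-2/11}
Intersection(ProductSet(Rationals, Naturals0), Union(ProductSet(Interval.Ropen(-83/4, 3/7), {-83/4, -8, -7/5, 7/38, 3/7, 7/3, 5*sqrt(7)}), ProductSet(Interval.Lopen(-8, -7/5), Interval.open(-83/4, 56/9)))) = ProductSet(Intersection(Interval.Lopen(-8, -7/5), Rationals), Range(0, 7, 1))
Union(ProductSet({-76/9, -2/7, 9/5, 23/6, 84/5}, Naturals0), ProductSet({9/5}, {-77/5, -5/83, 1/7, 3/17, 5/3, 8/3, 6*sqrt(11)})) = Union(ProductSet({9/5}, {-77/5, -5/83, 1/7, 3/17, 5/3, 8/3, 6*sqrt(11)}), ProductSet({-76/9, -2/7, 9/5, 23/6, 84/5}, Naturals0))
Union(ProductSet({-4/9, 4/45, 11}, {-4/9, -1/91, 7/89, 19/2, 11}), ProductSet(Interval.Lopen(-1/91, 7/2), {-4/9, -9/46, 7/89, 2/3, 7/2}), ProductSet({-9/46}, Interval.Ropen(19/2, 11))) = Union(ProductSet({-9/46}, Interval.Ropen(19/2, 11)), ProductSet({-4/9, 4/45, 11}, {-4/9, -1/91, 7/89, 19/2, 11}), ProductSet(Interval.Lopen(-1/91, 7/2), {-4/9, -9/46, 7/89, 2/3, 7/2}))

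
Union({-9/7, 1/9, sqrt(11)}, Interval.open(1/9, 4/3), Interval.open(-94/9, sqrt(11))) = Interval.Lopen(-94/9, sqrt(11))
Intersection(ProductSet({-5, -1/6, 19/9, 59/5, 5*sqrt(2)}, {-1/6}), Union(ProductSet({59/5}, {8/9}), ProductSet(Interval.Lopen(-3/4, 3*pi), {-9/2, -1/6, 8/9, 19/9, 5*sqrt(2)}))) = ProductSet({-1/6, 19/9, 5*sqrt(2)}, {-1/6})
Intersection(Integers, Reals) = Integers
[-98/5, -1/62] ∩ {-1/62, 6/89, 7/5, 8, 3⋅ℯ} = {-1/62}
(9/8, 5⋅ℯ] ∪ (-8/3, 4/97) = (-8/3, 4/97) ∪ (9/8, 5⋅ℯ]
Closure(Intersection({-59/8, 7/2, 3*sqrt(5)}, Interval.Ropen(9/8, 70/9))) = {7/2, 3*sqrt(5)}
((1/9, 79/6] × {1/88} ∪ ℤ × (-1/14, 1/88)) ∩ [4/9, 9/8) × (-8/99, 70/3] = ([4/9, 9/8) × {1/88}) ∪ ({1} × (-1/14, 1/88))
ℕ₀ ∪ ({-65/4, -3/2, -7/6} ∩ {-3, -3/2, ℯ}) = {-3/2} ∪ ℕ₀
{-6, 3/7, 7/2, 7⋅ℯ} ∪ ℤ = ℤ ∪ {3/7, 7/2, 7⋅ℯ}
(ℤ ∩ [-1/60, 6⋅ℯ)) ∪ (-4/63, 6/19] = (-4/63, 6/19] ∪ {0, 1, …, 16}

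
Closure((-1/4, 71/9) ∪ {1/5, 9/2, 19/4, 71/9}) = [-1/4, 71/9]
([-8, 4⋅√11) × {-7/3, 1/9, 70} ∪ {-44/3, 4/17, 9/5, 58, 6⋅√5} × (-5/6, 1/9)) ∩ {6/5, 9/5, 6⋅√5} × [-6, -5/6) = {6/5, 9/5} × {-7/3}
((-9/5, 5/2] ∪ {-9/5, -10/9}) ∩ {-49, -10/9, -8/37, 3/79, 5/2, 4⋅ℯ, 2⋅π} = {-10/9, -8/37, 3/79, 5/2}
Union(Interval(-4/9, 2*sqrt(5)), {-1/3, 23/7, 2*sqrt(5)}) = Interval(-4/9, 2*sqrt(5))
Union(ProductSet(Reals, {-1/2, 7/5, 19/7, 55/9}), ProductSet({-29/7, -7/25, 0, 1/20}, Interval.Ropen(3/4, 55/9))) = Union(ProductSet({-29/7, -7/25, 0, 1/20}, Interval.Ropen(3/4, 55/9)), ProductSet(Reals, {-1/2, 7/5, 19/7, 55/9}))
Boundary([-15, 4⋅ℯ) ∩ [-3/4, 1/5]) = {-3/4, 1/5}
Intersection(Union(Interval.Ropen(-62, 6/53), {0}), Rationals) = Intersection(Interval.Ropen(-62, 6/53), Rationals)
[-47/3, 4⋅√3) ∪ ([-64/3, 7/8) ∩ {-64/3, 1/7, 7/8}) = {-64/3} ∪ [-47/3, 4⋅√3)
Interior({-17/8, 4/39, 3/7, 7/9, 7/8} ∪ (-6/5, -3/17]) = (-6/5, -3/17)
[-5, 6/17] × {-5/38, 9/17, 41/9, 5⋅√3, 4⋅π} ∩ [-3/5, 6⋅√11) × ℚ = [-3/5, 6/17] × {-5/38, 9/17, 41/9}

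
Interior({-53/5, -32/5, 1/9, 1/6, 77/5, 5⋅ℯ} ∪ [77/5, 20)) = (77/5, 20)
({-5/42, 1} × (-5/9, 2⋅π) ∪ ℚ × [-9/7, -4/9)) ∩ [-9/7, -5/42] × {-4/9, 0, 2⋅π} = {-5/42} × {-4/9, 0}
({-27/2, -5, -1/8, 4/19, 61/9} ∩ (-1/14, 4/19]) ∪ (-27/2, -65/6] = (-27/2, -65/6] ∪ {4/19}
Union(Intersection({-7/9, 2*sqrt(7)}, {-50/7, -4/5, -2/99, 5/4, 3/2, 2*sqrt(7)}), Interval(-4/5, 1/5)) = Union({2*sqrt(7)}, Interval(-4/5, 1/5))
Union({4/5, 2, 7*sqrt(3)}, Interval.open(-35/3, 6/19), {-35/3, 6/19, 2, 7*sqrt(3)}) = Union({4/5, 2, 7*sqrt(3)}, Interval(-35/3, 6/19))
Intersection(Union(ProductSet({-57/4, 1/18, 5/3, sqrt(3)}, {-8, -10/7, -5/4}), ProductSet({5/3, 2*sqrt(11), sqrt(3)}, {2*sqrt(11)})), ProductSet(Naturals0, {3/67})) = EmptySet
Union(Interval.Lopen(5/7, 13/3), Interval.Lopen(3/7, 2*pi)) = Interval.Lopen(3/7, 2*pi)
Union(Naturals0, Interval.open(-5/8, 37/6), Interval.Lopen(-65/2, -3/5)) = Union(Interval.open(-65/2, 37/6), Naturals0)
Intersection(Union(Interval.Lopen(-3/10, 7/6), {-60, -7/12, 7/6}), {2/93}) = {2/93}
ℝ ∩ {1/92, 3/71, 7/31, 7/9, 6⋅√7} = {1/92, 3/71, 7/31, 7/9, 6⋅√7}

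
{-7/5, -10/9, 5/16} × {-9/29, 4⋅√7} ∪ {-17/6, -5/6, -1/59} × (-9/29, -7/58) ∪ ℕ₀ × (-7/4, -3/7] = (ℕ₀ × (-7/4, -3/7]) ∪ ({-17/6, -5/6, -1/59} × (-9/29, -7/58)) ∪ ({-7/5, -10/9, 5/16} × {-9/29, 4⋅√7})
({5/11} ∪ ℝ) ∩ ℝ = ℝ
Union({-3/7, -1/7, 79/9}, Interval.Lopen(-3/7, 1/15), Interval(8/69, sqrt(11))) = Union({79/9}, Interval(-3/7, 1/15), Interval(8/69, sqrt(11)))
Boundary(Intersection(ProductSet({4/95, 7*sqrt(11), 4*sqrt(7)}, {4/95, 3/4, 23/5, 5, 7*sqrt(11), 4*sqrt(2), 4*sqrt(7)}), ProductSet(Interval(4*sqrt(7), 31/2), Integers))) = ProductSet({4*sqrt(7)}, {5})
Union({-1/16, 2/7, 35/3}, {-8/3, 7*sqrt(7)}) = {-8/3, -1/16, 2/7, 35/3, 7*sqrt(7)}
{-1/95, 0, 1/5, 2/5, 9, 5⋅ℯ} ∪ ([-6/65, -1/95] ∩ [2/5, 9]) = {-1/95, 0, 1/5, 2/5, 9, 5⋅ℯ}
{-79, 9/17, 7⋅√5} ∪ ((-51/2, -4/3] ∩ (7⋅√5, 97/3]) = {-79, 9/17, 7⋅√5}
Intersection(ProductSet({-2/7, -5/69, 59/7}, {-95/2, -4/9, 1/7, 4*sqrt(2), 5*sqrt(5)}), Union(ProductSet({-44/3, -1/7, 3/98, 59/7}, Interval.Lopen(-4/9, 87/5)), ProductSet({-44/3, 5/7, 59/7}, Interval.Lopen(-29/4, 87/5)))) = ProductSet({59/7}, {-4/9, 1/7, 4*sqrt(2), 5*sqrt(5)})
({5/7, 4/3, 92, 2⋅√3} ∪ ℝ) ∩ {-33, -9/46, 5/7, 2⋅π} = {-33, -9/46, 5/7, 2⋅π}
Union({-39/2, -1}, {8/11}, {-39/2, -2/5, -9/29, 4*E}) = {-39/2, -1, -2/5, -9/29, 8/11, 4*E}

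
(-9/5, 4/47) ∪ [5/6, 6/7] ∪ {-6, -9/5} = {-6} ∪ [-9/5, 4/47) ∪ [5/6, 6/7]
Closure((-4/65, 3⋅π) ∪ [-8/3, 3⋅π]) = [-8/3, 3⋅π]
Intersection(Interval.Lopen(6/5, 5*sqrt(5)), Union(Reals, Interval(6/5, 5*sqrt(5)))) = Interval.Lopen(6/5, 5*sqrt(5))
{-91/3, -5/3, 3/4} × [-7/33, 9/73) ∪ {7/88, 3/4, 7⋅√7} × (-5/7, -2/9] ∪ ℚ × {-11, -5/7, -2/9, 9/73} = (ℚ × {-11, -5/7, -2/9, 9/73}) ∪ ({-91/3, -5/3, 3/4} × [-7/33, 9/73)) ∪ ({7/88, 3/4, 7⋅√7} × (-5/7, -2/9])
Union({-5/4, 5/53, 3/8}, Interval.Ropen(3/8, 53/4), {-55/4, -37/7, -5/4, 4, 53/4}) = Union({-55/4, -37/7, -5/4, 5/53}, Interval(3/8, 53/4))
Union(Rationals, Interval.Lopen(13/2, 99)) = Union(Interval(13/2, 99), Rationals)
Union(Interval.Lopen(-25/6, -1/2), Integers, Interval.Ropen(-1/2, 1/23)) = Union(Integers, Interval.open(-25/6, 1/23))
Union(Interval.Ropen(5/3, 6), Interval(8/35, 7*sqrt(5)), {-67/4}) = Union({-67/4}, Interval(8/35, 7*sqrt(5)))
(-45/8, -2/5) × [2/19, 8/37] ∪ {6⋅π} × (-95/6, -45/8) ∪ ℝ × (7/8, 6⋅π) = (ℝ × (7/8, 6⋅π)) ∪ ({6⋅π} × (-95/6, -45/8)) ∪ ((-45/8, -2/5) × [2/19, 8/37])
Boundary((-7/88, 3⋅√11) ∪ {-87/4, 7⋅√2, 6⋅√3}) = {-87/4, -7/88, 3⋅√11, 6⋅√3}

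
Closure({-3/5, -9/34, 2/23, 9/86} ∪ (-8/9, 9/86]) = [-8/9, 9/86]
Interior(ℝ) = ℝ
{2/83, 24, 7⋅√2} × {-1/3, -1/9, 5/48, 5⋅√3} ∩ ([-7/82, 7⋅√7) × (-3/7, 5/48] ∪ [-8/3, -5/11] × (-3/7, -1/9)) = {2/83, 7⋅√2} × {-1/3, -1/9, 5/48}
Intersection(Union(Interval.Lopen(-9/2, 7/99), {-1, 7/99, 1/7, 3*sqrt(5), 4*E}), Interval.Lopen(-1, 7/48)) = Union({1/7}, Interval.Lopen(-1, 7/99))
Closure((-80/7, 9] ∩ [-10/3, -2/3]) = [-10/3, -2/3]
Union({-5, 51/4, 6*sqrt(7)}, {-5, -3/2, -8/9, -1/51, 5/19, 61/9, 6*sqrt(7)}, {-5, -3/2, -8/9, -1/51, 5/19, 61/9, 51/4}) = {-5, -3/2, -8/9, -1/51, 5/19, 61/9, 51/4, 6*sqrt(7)}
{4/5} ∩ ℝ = {4/5}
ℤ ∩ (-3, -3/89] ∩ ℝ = {-2, -1}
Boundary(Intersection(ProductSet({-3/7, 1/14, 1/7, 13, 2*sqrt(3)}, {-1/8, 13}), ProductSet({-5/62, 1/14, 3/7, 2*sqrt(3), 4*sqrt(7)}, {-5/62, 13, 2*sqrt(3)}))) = ProductSet({1/14, 2*sqrt(3)}, {13})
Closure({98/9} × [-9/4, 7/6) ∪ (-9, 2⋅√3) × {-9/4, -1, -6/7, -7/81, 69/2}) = ({98/9} × [-9/4, 7/6]) ∪ ([-9, 2⋅√3] × {-9/4, -1, -6/7, -7/81, 69/2})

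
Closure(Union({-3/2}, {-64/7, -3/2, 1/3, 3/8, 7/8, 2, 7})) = {-64/7, -3/2, 1/3, 3/8, 7/8, 2, 7}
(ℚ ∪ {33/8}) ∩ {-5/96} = {-5/96}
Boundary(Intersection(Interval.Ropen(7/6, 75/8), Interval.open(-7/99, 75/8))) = {7/6, 75/8}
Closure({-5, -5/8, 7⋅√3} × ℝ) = {-5, -5/8, 7⋅√3} × ℝ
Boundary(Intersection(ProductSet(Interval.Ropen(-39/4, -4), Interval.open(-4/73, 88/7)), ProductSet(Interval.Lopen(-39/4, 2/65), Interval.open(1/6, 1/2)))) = Union(ProductSet({-39/4, -4}, Interval(1/6, 1/2)), ProductSet(Interval(-39/4, -4), {1/6, 1/2}))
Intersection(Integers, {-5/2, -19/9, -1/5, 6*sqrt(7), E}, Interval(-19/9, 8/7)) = EmptySet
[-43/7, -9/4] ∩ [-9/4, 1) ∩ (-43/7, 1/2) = {-9/4}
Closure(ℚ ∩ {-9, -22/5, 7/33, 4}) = {-9, -22/5, 7/33, 4}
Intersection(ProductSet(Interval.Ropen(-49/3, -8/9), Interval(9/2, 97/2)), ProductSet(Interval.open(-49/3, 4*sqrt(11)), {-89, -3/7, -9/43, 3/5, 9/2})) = ProductSet(Interval.open(-49/3, -8/9), {9/2})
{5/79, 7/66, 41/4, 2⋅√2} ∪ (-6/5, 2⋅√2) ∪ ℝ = (-∞, ∞)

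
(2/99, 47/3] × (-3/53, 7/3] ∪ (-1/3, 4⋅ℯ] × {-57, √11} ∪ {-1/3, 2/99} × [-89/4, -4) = ({-1/3, 2/99} × [-89/4, -4)) ∪ ((2/99, 47/3] × (-3/53, 7/3]) ∪ ((-1/3, 4⋅ℯ] × {-57, √11})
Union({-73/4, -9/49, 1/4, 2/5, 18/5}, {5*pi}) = {-73/4, -9/49, 1/4, 2/5, 18/5, 5*pi}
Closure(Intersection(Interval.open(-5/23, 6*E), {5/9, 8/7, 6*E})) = {5/9, 8/7}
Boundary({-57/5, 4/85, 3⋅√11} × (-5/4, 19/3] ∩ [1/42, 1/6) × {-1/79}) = {4/85} × {-1/79}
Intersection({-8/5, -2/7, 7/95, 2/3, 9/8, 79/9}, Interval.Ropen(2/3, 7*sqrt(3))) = {2/3, 9/8, 79/9}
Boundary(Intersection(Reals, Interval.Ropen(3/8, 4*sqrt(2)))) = {3/8, 4*sqrt(2)}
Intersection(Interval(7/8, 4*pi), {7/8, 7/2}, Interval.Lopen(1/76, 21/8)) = {7/8}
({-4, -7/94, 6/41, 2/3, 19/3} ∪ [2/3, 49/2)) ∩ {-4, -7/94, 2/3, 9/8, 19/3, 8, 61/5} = {-4, -7/94, 2/3, 9/8, 19/3, 8, 61/5}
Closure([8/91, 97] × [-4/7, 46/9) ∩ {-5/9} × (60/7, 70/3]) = ∅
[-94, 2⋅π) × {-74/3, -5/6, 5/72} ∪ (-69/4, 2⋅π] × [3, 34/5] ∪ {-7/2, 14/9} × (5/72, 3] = ({-7/2, 14/9} × (5/72, 3]) ∪ ([-94, 2⋅π) × {-74/3, -5/6, 5/72}) ∪ ((-69/4, 2⋅π] × [3, 34/5])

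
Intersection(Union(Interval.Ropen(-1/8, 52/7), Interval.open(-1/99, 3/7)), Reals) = Interval.Ropen(-1/8, 52/7)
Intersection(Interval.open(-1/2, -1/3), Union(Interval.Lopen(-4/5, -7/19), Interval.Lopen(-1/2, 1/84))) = Interval.open(-1/2, -1/3)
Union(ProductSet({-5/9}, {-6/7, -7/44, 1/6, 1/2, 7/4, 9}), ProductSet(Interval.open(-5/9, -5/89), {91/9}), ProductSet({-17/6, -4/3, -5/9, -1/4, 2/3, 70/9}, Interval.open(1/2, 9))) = Union(ProductSet({-5/9}, {-6/7, -7/44, 1/6, 1/2, 7/4, 9}), ProductSet({-17/6, -4/3, -5/9, -1/4, 2/3, 70/9}, Interval.open(1/2, 9)), ProductSet(Interval.open(-5/9, -5/89), {91/9}))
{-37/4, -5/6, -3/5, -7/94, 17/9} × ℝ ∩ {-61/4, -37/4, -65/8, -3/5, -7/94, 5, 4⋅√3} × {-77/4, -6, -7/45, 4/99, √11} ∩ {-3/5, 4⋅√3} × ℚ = {-3/5} × {-77/4, -6, -7/45, 4/99}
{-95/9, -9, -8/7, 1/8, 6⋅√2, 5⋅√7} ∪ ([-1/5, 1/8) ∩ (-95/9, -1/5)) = {-95/9, -9, -8/7, 1/8, 6⋅√2, 5⋅√7}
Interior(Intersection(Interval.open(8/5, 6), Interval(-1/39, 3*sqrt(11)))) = Interval.open(8/5, 6)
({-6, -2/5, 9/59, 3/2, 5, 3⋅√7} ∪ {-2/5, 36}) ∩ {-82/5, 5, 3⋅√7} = {5, 3⋅√7}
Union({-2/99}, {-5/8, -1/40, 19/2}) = {-5/8, -1/40, -2/99, 19/2}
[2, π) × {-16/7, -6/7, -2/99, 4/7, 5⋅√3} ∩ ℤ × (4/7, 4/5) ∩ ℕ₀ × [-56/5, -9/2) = ∅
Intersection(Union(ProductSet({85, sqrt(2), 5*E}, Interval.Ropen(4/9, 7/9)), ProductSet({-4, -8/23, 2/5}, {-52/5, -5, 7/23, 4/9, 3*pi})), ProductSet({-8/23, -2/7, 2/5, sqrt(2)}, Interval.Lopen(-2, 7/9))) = Union(ProductSet({sqrt(2)}, Interval.Ropen(4/9, 7/9)), ProductSet({-8/23, 2/5}, {7/23, 4/9}))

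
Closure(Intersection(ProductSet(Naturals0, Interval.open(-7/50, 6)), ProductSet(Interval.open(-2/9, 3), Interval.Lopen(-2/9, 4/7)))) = ProductSet(Range(0, 3, 1), Interval(-7/50, 4/7))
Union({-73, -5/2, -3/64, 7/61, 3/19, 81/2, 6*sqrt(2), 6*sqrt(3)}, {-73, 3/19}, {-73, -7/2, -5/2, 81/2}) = {-73, -7/2, -5/2, -3/64, 7/61, 3/19, 81/2, 6*sqrt(2), 6*sqrt(3)}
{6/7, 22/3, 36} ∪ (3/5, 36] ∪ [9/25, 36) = [9/25, 36]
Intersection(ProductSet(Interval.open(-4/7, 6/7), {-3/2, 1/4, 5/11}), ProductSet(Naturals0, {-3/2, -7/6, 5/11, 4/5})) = ProductSet(Range(0, 1, 1), {-3/2, 5/11})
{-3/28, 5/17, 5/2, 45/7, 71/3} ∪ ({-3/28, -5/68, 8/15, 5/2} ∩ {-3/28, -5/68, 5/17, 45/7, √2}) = {-3/28, -5/68, 5/17, 5/2, 45/7, 71/3}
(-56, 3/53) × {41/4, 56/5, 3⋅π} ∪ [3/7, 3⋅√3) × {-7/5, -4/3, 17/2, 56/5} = ((-56, 3/53) × {41/4, 56/5, 3⋅π}) ∪ ([3/7, 3⋅√3) × {-7/5, -4/3, 17/2, 56/5})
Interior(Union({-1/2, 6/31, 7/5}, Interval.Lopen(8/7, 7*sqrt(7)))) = Interval.open(8/7, 7*sqrt(7))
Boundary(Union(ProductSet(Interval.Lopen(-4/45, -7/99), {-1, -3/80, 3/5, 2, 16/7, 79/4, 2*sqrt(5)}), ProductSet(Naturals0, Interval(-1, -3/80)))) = Union(ProductSet(Interval(-4/45, -7/99), {-1, -3/80, 3/5, 2, 16/7, 79/4, 2*sqrt(5)}), ProductSet(Naturals0, Interval(-1, -3/80)))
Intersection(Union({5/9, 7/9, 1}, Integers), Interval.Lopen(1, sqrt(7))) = Range(2, 3, 1)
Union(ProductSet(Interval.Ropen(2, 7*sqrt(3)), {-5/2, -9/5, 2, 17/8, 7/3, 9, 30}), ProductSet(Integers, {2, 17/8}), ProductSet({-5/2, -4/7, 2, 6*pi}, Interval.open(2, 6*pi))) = Union(ProductSet({-5/2, -4/7, 2, 6*pi}, Interval.open(2, 6*pi)), ProductSet(Integers, {2, 17/8}), ProductSet(Interval.Ropen(2, 7*sqrt(3)), {-5/2, -9/5, 2, 17/8, 7/3, 9, 30}))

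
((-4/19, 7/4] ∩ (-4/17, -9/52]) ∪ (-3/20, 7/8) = (-4/19, -9/52] ∪ (-3/20, 7/8)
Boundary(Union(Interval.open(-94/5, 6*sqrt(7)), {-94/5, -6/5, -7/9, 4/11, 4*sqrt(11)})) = {-94/5, 6*sqrt(7)}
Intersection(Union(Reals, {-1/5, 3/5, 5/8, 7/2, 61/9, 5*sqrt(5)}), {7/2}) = {7/2}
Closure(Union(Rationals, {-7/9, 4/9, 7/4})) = Reals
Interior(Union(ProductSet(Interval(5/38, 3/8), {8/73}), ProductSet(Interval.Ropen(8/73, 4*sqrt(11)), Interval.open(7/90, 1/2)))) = ProductSet(Interval.open(8/73, 4*sqrt(11)), Interval.open(7/90, 1/2))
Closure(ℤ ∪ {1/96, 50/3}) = ℤ ∪ {1/96, 50/3}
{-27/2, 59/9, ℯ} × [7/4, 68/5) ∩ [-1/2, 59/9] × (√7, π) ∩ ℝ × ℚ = {59/9, ℯ} × (ℚ ∩ (√7, π))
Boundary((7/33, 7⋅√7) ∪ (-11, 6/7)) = {-11, 7⋅√7}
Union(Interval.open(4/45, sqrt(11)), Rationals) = Union(Interval.Ropen(4/45, sqrt(11)), Rationals)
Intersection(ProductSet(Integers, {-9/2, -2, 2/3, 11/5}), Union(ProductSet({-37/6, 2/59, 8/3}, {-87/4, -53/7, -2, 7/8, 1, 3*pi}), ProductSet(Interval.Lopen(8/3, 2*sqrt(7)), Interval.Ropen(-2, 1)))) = ProductSet(Range(3, 6, 1), {-2, 2/3})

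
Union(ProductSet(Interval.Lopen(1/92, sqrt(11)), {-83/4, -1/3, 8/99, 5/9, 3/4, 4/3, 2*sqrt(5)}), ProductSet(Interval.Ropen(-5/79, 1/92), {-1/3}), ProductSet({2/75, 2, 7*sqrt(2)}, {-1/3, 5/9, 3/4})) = Union(ProductSet({2/75, 2, 7*sqrt(2)}, {-1/3, 5/9, 3/4}), ProductSet(Interval.Ropen(-5/79, 1/92), {-1/3}), ProductSet(Interval.Lopen(1/92, sqrt(11)), {-83/4, -1/3, 8/99, 5/9, 3/4, 4/3, 2*sqrt(5)}))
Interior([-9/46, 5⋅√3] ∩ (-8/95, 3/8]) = (-8/95, 3/8)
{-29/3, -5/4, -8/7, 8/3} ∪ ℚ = ℚ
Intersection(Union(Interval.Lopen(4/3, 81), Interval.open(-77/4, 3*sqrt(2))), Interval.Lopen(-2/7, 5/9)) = Interval.Lopen(-2/7, 5/9)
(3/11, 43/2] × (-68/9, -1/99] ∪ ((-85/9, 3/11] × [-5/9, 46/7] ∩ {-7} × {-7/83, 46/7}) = ({-7} × {-7/83, 46/7}) ∪ ((3/11, 43/2] × (-68/9, -1/99])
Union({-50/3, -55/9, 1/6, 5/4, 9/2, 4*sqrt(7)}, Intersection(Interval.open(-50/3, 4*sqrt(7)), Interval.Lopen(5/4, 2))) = Union({-50/3, -55/9, 1/6, 9/2, 4*sqrt(7)}, Interval(5/4, 2))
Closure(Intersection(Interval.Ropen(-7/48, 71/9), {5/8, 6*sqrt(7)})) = {5/8}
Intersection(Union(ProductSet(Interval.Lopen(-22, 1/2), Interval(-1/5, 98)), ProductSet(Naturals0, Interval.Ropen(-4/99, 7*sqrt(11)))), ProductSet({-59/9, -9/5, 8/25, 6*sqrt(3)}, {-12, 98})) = ProductSet({-59/9, -9/5, 8/25}, {98})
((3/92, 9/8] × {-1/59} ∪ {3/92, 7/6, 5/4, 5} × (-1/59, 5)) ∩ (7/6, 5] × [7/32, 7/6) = {5/4, 5} × [7/32, 7/6)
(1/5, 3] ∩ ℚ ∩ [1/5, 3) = ℚ ∩ (1/5, 3)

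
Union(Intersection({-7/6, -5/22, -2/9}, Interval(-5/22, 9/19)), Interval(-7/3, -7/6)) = Union({-5/22, -2/9}, Interval(-7/3, -7/6))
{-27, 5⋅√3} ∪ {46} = {-27, 46, 5⋅√3}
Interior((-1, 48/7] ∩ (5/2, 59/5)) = (5/2, 48/7)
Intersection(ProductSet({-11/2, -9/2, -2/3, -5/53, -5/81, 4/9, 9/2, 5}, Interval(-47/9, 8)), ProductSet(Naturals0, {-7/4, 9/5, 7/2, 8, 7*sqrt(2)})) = ProductSet({5}, {-7/4, 9/5, 7/2, 8})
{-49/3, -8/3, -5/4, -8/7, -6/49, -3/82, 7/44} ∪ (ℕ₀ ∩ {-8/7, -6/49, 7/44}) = {-49/3, -8/3, -5/4, -8/7, -6/49, -3/82, 7/44}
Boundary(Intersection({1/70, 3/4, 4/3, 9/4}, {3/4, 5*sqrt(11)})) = {3/4}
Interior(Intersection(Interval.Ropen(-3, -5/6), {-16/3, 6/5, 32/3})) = EmptySet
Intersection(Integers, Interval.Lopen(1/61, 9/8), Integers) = Range(1, 2, 1)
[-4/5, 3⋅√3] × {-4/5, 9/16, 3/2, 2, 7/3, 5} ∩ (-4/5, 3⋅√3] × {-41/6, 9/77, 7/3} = (-4/5, 3⋅√3] × {7/3}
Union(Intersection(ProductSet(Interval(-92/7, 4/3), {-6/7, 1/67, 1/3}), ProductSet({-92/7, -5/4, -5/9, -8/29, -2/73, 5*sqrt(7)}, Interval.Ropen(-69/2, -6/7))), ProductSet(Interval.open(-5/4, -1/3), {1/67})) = ProductSet(Interval.open(-5/4, -1/3), {1/67})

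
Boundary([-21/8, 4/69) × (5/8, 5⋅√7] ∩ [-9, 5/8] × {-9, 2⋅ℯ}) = [-21/8, 4/69] × {2⋅ℯ}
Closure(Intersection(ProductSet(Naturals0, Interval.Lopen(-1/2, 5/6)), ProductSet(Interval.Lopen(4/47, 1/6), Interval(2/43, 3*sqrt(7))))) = EmptySet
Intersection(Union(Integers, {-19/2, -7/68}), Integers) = Integers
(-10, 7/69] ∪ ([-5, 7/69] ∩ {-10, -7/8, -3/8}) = (-10, 7/69]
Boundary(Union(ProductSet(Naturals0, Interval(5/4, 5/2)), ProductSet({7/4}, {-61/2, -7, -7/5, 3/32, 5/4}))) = Union(ProductSet({7/4}, {-61/2, -7, -7/5, 3/32, 5/4}), ProductSet(Naturals0, Interval(5/4, 5/2)))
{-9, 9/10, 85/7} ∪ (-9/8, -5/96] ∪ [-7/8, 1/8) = {-9, 9/10, 85/7} ∪ (-9/8, 1/8)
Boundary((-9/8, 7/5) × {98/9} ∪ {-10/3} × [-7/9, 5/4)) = ({-10/3} × [-7/9, 5/4]) ∪ ([-9/8, 7/5] × {98/9})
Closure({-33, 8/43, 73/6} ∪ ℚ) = ℝ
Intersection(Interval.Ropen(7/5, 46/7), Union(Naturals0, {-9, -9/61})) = Range(2, 7, 1)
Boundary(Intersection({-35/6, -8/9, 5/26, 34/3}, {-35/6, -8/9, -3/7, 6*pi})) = {-35/6, -8/9}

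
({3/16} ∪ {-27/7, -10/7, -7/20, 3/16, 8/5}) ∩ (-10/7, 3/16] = {-7/20, 3/16}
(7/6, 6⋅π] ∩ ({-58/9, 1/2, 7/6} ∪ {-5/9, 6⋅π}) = {6⋅π}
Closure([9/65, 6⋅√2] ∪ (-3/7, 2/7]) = [-3/7, 6⋅√2]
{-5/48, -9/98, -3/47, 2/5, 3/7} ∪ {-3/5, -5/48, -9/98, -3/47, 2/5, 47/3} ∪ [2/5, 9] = {-3/5, -5/48, -9/98, -3/47, 47/3} ∪ [2/5, 9]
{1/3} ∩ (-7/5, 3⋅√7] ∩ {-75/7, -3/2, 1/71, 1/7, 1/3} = {1/3}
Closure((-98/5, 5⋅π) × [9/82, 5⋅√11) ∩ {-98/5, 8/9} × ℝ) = {8/9} × [9/82, 5⋅√11]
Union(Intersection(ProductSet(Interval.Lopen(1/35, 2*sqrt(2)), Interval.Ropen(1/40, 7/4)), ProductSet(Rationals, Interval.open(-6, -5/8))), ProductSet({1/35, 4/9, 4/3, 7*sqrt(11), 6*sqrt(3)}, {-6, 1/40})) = ProductSet({1/35, 4/9, 4/3, 7*sqrt(11), 6*sqrt(3)}, {-6, 1/40})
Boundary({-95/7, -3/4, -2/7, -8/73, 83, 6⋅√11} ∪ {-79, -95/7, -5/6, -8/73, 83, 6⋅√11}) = {-79, -95/7, -5/6, -3/4, -2/7, -8/73, 83, 6⋅√11}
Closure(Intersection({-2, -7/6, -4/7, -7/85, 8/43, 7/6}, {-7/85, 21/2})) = {-7/85}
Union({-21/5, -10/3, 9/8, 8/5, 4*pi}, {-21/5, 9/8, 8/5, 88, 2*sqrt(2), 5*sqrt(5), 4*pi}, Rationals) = Union({2*sqrt(2), 5*sqrt(5), 4*pi}, Rationals)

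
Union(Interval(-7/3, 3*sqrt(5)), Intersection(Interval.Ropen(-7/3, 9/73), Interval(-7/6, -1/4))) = Interval(-7/3, 3*sqrt(5))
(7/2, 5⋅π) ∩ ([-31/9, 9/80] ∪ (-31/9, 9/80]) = ∅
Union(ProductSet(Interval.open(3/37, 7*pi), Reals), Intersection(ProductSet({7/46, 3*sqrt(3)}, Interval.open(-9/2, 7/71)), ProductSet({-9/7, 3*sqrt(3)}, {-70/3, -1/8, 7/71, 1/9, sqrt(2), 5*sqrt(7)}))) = ProductSet(Interval.open(3/37, 7*pi), Reals)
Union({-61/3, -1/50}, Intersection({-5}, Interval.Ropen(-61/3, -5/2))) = {-61/3, -5, -1/50}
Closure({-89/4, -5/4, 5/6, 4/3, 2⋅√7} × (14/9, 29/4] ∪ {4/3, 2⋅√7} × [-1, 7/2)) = ({4/3, 2⋅√7} × [-1, 7/2]) ∪ ({-89/4, -5/4, 5/6, 4/3, 2⋅√7} × [14/9, 29/4])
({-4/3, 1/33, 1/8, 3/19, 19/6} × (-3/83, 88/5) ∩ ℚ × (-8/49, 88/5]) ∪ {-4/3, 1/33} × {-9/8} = ({-4/3, 1/33} × {-9/8}) ∪ ({-4/3, 1/33, 1/8, 3/19, 19/6} × (-3/83, 88/5))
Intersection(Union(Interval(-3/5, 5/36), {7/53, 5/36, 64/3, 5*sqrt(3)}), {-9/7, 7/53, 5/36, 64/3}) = {7/53, 5/36, 64/3}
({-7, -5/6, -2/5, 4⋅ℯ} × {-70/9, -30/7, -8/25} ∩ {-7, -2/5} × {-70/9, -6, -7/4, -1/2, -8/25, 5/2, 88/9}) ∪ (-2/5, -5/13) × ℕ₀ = ({-7, -2/5} × {-70/9, -8/25}) ∪ ((-2/5, -5/13) × ℕ₀)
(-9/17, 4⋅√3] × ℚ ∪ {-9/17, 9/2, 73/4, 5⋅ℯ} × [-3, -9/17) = ((-9/17, 4⋅√3] × ℚ) ∪ ({-9/17, 9/2, 73/4, 5⋅ℯ} × [-3, -9/17))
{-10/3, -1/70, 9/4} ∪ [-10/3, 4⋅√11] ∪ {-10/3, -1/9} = [-10/3, 4⋅√11]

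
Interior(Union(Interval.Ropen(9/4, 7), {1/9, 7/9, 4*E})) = Interval.open(9/4, 7)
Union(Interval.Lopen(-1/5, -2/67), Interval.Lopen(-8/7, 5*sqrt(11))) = Interval.Lopen(-8/7, 5*sqrt(11))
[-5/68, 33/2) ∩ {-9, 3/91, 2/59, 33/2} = {3/91, 2/59}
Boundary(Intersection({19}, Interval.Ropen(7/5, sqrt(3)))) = EmptySet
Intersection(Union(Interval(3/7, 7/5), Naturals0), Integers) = Union(Naturals0, Range(1, 2, 1))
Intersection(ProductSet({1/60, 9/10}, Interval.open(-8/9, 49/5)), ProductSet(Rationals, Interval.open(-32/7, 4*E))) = ProductSet({1/60, 9/10}, Interval.open(-8/9, 49/5))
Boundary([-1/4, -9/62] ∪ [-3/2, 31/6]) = {-3/2, 31/6}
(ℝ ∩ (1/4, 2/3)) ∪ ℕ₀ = ℕ₀ ∪ (1/4, 2/3)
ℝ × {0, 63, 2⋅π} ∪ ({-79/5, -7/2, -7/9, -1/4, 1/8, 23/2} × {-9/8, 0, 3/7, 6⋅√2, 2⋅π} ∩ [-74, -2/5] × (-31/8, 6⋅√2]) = (ℝ × {0, 63, 2⋅π}) ∪ ({-79/5, -7/2, -7/9} × {-9/8, 0, 3/7, 6⋅√2, 2⋅π})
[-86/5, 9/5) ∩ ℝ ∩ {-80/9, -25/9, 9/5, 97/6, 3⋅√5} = {-80/9, -25/9}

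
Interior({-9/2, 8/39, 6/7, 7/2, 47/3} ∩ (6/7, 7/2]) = ∅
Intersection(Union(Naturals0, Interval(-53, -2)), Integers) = Union(Naturals0, Range(-53, -1, 1))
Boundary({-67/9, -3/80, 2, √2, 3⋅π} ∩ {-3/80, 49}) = {-3/80}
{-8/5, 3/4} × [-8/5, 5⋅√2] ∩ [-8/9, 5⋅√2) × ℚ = {3/4} × (ℚ ∩ [-8/5, 5⋅√2])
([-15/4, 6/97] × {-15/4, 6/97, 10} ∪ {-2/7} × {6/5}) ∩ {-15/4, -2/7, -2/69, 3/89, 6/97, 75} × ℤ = {-15/4, -2/7, -2/69, 3/89, 6/97} × {10}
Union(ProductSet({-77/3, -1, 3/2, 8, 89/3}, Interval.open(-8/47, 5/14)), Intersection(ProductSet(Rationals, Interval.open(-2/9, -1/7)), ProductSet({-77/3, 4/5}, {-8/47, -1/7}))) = Union(ProductSet({-77/3, 4/5}, {-8/47}), ProductSet({-77/3, -1, 3/2, 8, 89/3}, Interval.open(-8/47, 5/14)))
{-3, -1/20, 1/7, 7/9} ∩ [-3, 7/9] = {-3, -1/20, 1/7, 7/9}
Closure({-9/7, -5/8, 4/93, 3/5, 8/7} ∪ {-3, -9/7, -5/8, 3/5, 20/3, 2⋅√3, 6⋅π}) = {-3, -9/7, -5/8, 4/93, 3/5, 8/7, 20/3, 2⋅√3, 6⋅π}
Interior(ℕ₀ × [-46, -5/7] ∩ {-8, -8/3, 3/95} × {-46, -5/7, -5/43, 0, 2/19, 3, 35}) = ∅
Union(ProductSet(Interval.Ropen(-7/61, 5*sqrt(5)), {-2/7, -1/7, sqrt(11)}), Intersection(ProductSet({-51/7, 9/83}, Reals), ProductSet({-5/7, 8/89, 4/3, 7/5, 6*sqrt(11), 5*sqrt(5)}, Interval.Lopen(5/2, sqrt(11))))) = ProductSet(Interval.Ropen(-7/61, 5*sqrt(5)), {-2/7, -1/7, sqrt(11)})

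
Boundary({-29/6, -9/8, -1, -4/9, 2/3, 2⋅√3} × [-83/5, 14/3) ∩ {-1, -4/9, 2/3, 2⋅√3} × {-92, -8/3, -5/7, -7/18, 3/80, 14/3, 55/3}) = {-1, -4/9, 2/3, 2⋅√3} × {-8/3, -5/7, -7/18, 3/80}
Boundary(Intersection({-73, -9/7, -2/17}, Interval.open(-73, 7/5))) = {-9/7, -2/17}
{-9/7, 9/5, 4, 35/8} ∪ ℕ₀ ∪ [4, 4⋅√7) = {-9/7, 9/5} ∪ ℕ₀ ∪ [4, 4⋅√7)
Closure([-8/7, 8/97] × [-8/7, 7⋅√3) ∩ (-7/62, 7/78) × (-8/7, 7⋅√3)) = ({-7/62, 8/97} × [-8/7, 7⋅√3]) ∪ ([-7/62, 8/97] × {-8/7, 7⋅√3}) ∪ ((-7/62, 8/97] × (-8/7, 7⋅√3))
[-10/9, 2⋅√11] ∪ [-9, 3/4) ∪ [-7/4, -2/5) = [-9, 2⋅√11]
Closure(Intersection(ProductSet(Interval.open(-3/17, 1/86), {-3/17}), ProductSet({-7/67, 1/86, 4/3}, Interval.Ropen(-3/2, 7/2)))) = ProductSet({-7/67}, {-3/17})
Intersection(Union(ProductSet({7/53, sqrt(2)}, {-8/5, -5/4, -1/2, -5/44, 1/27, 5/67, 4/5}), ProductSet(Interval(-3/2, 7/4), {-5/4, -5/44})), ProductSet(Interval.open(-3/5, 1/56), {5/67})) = EmptySet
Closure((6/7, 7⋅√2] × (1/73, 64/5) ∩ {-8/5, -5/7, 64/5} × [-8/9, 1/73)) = ∅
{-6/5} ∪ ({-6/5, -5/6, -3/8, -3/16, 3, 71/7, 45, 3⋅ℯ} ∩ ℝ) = {-6/5, -5/6, -3/8, -3/16, 3, 71/7, 45, 3⋅ℯ}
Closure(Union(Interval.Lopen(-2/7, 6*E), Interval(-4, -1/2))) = Union(Interval(-4, -1/2), Interval(-2/7, 6*E))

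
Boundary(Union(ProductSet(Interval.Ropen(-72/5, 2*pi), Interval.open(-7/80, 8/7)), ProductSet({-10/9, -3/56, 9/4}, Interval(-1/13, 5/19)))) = Union(ProductSet({-72/5, 2*pi}, Interval(-7/80, 8/7)), ProductSet(Interval(-72/5, 2*pi), {-7/80, 8/7}))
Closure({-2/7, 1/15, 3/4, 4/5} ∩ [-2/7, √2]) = {-2/7, 1/15, 3/4, 4/5}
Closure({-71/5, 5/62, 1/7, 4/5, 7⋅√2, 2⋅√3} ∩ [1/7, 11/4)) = {1/7, 4/5}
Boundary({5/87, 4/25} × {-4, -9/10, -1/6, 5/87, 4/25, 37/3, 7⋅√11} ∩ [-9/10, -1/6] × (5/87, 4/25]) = ∅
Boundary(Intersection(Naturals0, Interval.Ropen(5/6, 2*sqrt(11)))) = Range(1, 7, 1)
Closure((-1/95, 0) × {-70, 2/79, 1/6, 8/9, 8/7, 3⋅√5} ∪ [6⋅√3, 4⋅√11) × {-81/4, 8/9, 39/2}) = ([-1/95, 0] × {-70, 2/79, 1/6, 8/9, 8/7, 3⋅√5}) ∪ ([6⋅√3, 4⋅√11] × {-81/4, 8/9, 39/2})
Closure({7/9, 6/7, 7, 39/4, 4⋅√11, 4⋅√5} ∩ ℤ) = {7}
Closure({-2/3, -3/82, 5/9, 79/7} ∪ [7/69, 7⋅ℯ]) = {-2/3, -3/82} ∪ [7/69, 7⋅ℯ]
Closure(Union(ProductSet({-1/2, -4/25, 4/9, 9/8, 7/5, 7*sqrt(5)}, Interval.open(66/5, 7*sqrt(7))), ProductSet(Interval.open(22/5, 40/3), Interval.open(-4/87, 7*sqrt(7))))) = Union(ProductSet({22/5, 40/3}, Interval(-4/87, 7*sqrt(7))), ProductSet({-1/2, -4/25, 4/9, 9/8, 7/5, 7*sqrt(5)}, Interval(66/5, 7*sqrt(7))), ProductSet(Interval(22/5, 40/3), {-4/87, 7*sqrt(7)}), ProductSet(Interval.open(22/5, 40/3), Interval.open(-4/87, 7*sqrt(7))))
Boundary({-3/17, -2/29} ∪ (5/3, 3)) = {-3/17, -2/29, 5/3, 3}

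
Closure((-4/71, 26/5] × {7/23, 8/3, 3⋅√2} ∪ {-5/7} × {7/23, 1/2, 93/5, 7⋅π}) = ({-5/7} × {7/23, 1/2, 93/5, 7⋅π}) ∪ ([-4/71, 26/5] × {7/23, 8/3, 3⋅√2})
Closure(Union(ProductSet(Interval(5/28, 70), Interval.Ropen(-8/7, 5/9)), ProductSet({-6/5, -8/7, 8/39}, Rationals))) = Union(ProductSet({-6/5, -8/7}, Reals), ProductSet({-6/5, -8/7, 8/39}, Union(Interval(-oo, -8/7), Interval(5/9, oo), Rationals)), ProductSet(Interval(5/28, 70), Interval(-8/7, 5/9)))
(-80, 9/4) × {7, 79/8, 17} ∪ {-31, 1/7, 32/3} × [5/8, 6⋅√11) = ((-80, 9/4) × {7, 79/8, 17}) ∪ ({-31, 1/7, 32/3} × [5/8, 6⋅√11))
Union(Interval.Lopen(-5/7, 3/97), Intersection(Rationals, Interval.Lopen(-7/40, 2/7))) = Union(Intersection(Interval.Lopen(-7/40, 2/7), Rationals), Interval.Lopen(-5/7, 3/97))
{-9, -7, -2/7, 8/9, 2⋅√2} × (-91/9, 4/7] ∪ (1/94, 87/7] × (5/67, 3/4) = ((1/94, 87/7] × (5/67, 3/4)) ∪ ({-9, -7, -2/7, 8/9, 2⋅√2} × (-91/9, 4/7])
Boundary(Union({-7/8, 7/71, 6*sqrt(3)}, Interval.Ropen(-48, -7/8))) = {-48, -7/8, 7/71, 6*sqrt(3)}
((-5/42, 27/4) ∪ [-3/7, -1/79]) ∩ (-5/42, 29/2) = (-5/42, 27/4)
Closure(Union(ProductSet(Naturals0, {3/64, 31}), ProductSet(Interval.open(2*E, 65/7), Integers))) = Union(ProductSet(Interval(2*E, 65/7), Integers), ProductSet(Naturals0, {3/64, 31}))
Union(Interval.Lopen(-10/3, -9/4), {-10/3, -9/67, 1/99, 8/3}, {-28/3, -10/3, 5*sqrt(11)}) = Union({-28/3, -9/67, 1/99, 8/3, 5*sqrt(11)}, Interval(-10/3, -9/4))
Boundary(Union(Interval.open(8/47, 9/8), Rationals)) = Union(Interval(-oo, 8/47), Interval(9/8, oo))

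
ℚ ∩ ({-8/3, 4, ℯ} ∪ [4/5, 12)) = {-8/3} ∪ (ℚ ∩ [4/5, 12))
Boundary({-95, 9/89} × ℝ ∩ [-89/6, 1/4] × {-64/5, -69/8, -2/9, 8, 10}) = {9/89} × {-64/5, -69/8, -2/9, 8, 10}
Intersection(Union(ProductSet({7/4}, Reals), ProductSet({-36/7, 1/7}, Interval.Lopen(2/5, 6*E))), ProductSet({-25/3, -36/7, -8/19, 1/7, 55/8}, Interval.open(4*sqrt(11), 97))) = ProductSet({-36/7, 1/7}, Interval.Lopen(4*sqrt(11), 6*E))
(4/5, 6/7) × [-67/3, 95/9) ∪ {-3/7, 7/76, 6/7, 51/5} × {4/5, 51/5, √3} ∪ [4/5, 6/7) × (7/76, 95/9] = ([4/5, 6/7) × (7/76, 95/9]) ∪ ((4/5, 6/7) × [-67/3, 95/9)) ∪ ({-3/7, 7/76, 6/7, 51/5} × {4/5, 51/5, √3})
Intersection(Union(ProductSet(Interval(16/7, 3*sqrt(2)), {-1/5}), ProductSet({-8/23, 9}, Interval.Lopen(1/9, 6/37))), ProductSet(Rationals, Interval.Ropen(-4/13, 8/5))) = Union(ProductSet({-8/23, 9}, Interval.Lopen(1/9, 6/37)), ProductSet(Intersection(Interval(16/7, 3*sqrt(2)), Rationals), {-1/5}))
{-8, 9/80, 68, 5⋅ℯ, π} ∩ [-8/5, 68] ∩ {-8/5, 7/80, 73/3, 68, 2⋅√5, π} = {68, π}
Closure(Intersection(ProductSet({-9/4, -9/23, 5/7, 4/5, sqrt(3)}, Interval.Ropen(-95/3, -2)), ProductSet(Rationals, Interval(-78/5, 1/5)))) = ProductSet({-9/4, -9/23, 5/7, 4/5}, Interval(-78/5, -2))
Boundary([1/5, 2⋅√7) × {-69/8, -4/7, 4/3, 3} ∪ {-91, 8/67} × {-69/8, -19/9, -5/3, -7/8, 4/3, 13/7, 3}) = ({-91, 8/67} × {-69/8, -19/9, -5/3, -7/8, 4/3, 13/7, 3}) ∪ ([1/5, 2⋅√7] × {-69/8, -4/7, 4/3, 3})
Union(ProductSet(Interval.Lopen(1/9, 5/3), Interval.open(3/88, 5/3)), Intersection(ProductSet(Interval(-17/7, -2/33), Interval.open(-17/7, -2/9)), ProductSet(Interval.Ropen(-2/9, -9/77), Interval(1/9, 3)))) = ProductSet(Interval.Lopen(1/9, 5/3), Interval.open(3/88, 5/3))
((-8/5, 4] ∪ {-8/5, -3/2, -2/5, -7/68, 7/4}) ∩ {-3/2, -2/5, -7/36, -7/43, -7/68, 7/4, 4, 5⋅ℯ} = {-3/2, -2/5, -7/36, -7/43, -7/68, 7/4, 4}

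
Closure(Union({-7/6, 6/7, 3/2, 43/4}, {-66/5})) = {-66/5, -7/6, 6/7, 3/2, 43/4}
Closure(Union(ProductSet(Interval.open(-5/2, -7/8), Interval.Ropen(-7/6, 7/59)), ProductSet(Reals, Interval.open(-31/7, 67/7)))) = ProductSet(Reals, Interval(-31/7, 67/7))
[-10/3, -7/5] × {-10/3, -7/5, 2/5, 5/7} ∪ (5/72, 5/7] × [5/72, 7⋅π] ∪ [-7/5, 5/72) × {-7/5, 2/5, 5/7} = ([-7/5, 5/72) × {-7/5, 2/5, 5/7}) ∪ ([-10/3, -7/5] × {-10/3, -7/5, 2/5, 5/7}) ∪ ((5/72, 5/7] × [5/72, 7⋅π])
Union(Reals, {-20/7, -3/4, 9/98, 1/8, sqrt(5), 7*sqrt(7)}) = Reals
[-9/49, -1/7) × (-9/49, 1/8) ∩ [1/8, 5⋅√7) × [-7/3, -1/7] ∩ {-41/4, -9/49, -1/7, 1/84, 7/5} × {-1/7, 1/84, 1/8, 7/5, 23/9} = ∅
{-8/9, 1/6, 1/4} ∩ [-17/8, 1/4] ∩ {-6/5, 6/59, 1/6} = {1/6}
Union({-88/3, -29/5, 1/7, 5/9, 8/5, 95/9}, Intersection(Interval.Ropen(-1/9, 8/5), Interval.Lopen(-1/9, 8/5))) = Union({-88/3, -29/5, 95/9}, Interval.Lopen(-1/9, 8/5))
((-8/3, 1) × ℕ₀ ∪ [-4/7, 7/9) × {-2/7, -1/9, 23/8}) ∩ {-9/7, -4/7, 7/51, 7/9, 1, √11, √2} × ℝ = ({-9/7, -4/7, 7/51, 7/9} × ℕ₀) ∪ ({-4/7, 7/51} × {-2/7, -1/9, 23/8})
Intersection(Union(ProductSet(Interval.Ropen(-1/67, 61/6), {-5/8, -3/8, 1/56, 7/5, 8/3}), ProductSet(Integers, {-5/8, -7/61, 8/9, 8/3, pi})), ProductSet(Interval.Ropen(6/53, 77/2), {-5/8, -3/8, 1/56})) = Union(ProductSet(Interval.Ropen(6/53, 61/6), {-5/8, -3/8, 1/56}), ProductSet(Range(1, 39, 1), {-5/8}))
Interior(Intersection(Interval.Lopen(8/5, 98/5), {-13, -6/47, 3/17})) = EmptySet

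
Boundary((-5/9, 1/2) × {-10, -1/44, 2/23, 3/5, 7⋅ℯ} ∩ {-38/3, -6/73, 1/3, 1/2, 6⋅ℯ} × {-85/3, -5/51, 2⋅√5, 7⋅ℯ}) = {-6/73, 1/3} × {7⋅ℯ}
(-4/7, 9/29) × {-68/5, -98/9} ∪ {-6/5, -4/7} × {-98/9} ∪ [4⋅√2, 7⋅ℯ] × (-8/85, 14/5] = ({-6/5, -4/7} × {-98/9}) ∪ ((-4/7, 9/29) × {-68/5, -98/9}) ∪ ([4⋅√2, 7⋅ℯ] × (-8/85, 14/5])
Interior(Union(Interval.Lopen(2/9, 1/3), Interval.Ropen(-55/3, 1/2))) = Interval.open(-55/3, 1/2)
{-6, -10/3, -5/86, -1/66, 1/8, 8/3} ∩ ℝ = {-6, -10/3, -5/86, -1/66, 1/8, 8/3}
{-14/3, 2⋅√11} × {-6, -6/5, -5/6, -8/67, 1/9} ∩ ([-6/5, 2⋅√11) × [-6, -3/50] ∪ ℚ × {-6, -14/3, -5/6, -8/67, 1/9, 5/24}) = {-14/3} × {-6, -5/6, -8/67, 1/9}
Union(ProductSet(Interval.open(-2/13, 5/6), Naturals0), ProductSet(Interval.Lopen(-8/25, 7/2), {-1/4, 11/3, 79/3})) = Union(ProductSet(Interval.Lopen(-8/25, 7/2), {-1/4, 11/3, 79/3}), ProductSet(Interval.open(-2/13, 5/6), Naturals0))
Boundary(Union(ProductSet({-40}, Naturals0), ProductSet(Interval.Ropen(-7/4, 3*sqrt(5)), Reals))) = Union(ProductSet({-40}, Naturals0), ProductSet({-7/4, 3*sqrt(5)}, Reals))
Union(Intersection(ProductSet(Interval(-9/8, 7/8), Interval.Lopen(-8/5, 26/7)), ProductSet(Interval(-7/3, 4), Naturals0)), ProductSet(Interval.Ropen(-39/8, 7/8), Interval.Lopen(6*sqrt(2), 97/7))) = Union(ProductSet(Interval.Ropen(-39/8, 7/8), Interval.Lopen(6*sqrt(2), 97/7)), ProductSet(Interval(-9/8, 7/8), Range(0, 4, 1)))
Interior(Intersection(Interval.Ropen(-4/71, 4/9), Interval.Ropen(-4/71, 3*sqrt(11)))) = Interval.open(-4/71, 4/9)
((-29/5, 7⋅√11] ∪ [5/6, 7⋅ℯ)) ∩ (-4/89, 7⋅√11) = (-4/89, 7⋅√11)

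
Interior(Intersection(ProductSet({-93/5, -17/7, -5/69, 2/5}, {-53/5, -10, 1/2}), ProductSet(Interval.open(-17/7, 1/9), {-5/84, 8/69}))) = EmptySet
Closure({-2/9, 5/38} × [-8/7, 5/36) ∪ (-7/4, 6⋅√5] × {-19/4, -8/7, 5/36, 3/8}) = ({-2/9, 5/38} × [-8/7, 5/36]) ∪ ([-7/4, 6⋅√5] × {-19/4, -8/7, 5/36, 3/8})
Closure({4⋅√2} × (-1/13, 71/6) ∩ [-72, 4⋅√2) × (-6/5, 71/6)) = ∅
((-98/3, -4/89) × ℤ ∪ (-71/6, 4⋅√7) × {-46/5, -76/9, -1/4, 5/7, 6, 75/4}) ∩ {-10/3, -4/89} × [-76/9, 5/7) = ({-10/3} × {-8, -7, …, 0}) ∪ ({-10/3, -4/89} × {-76/9, -1/4})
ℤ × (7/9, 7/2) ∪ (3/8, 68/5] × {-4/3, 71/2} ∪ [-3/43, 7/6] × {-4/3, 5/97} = (ℤ × (7/9, 7/2)) ∪ ([-3/43, 7/6] × {-4/3, 5/97}) ∪ ((3/8, 68/5] × {-4/3, 71/2})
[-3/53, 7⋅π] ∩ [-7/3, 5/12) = [-3/53, 5/12)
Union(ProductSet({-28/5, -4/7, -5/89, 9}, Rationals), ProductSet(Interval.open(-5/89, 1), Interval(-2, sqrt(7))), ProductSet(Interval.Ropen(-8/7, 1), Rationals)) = Union(ProductSet(Interval.open(-5/89, 1), Interval(-2, sqrt(7))), ProductSet(Union({-28/5, 9}, Interval.Ropen(-8/7, 1)), Rationals))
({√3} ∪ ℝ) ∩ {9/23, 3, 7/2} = {9/23, 3, 7/2}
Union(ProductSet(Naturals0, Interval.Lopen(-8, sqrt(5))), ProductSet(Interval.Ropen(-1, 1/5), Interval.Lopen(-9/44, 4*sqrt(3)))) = Union(ProductSet(Interval.Ropen(-1, 1/5), Interval.Lopen(-9/44, 4*sqrt(3))), ProductSet(Naturals0, Interval.Lopen(-8, sqrt(5))))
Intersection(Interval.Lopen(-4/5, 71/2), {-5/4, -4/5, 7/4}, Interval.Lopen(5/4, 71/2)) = {7/4}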